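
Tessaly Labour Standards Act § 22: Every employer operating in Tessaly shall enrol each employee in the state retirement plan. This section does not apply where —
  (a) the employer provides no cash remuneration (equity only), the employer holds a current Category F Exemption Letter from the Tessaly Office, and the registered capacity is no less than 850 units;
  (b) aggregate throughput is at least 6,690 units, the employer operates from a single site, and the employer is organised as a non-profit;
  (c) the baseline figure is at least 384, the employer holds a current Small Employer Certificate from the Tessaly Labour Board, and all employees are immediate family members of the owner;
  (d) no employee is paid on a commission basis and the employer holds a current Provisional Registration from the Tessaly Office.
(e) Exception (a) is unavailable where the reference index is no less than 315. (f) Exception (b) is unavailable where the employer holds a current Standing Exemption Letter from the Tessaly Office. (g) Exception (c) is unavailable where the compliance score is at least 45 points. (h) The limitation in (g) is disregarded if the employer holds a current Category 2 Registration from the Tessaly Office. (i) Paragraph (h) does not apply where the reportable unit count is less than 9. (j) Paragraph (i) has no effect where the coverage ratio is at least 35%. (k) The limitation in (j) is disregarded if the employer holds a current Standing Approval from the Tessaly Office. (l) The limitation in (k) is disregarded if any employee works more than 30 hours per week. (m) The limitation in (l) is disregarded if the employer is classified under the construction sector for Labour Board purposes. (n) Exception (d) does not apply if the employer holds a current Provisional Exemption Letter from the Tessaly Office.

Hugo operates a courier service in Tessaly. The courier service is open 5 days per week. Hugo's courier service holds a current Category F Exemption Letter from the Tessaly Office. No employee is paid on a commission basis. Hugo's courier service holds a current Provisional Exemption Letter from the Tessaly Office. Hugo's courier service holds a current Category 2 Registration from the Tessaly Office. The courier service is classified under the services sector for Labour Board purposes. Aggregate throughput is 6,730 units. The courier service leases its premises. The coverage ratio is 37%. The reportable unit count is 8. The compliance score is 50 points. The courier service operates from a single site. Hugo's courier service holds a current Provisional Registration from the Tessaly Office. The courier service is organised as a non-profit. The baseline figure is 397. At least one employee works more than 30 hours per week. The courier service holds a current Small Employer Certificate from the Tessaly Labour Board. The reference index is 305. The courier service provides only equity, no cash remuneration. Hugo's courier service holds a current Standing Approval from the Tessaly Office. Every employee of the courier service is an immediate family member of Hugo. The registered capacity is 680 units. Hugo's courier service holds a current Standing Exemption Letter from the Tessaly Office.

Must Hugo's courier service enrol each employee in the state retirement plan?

Exception (a) fails — the registered capacity is 680 units, short of 850 units.
Exception (b) is satisfied on its face — aggregate throughput is 6,730 units, meeting the 6,690 units threshold; the employer operates from a single site; the employer is a non-profit. Turning to paragraph (f): (f) operates — a current Standing Exemption Letter is held. (b) is therefore removed.
Exception (c)'s conditions are all satisfied: the baseline figure is 397, meeting the 384 threshold; a current Small Employer Certificate is held; every employee is an immediate family member. Applying paragraphs (g)–(m): (g) would limit (c) — the compliance score is 50 points, meeting the 45 points threshold — but (h) sets (g) aside: (h) operates against (g): a current Category 2 Registration is held. (i) would limit (h) — the reportable unit count is 8, less than the 9 limit — but (j) sets (i) aside: (j) applies — the coverage ratio is 37%, meeting the 35% threshold. (k) would limit (j) — a current Standing Approval is held — but (l) sets (k) aside: (l) operates against (k): at least one employee exceeds 30 hours/week. (m) is inapplicable (the courier service is classified under the services sector), so (l) stands. (c) remains available.
Exception (d)'s conditions are all satisfied: no employee is paid on commission; a current Provisional Registration is held. But applying paragraph (n): (n) is triggered — a current Provisional Exemption Letter is held. So (d) is unavailable.

No — exception (c) applies; Hugo's courier service is not required to enrol each employee in the state retirement plan.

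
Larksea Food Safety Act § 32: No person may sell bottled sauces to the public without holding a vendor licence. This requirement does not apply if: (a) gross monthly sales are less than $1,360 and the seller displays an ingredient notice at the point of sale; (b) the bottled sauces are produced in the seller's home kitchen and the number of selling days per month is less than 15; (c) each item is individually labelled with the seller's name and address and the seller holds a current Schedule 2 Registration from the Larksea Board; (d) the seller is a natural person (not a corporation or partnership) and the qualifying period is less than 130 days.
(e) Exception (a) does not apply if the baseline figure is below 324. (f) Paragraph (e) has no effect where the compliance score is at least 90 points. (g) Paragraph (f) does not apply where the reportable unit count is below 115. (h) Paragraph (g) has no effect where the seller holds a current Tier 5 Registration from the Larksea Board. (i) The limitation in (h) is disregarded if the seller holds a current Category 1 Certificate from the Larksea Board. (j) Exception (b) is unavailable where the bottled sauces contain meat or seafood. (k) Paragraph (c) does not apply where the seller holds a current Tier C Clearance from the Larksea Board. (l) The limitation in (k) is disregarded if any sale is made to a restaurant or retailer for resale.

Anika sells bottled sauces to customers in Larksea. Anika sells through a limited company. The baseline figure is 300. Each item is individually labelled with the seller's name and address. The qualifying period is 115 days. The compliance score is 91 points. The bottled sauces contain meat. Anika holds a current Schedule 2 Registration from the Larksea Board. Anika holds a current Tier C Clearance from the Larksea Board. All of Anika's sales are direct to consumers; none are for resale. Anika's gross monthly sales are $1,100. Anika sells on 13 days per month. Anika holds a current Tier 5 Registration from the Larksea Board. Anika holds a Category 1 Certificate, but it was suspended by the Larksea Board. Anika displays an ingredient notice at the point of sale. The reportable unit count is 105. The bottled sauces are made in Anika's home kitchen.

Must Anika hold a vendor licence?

Exception (a): gross monthly sales are $1,100, less than the $1,360 limit; an ingredient notice is displayed — every condition holds. Considering the limiting provisions: (e) applies (the baseline figure is 300, below the 324 limit), but is itself disapplied by (f): (f) applies — the compliance score is 91 points, meeting the 90 points threshold. (g) would limit (f) — the reportable unit count is 105, below the 115 limit — but (h) sets (g) aside: (h) operates — a current Tier 5 Registration is held. (i), which would lift (h), is not triggered — the Category 1 Certificate is not current. So (a) applies.
Exception (b)'s conditions are all satisfied: the bottled sauces are home-kitchen produced; the number of selling days per month is 13, less than the 15 limit. But applying paragraph (j): (j) applies — the bottled sauces contain meat. Exception (b) does not apply.
Exception (c): items are individually labelled; a current Schedule 2 Registration is held — every condition holds. But: (k) operates against (c): a current Tier C Clearance is held. (l), which would lift (k), does not operate here — no sales are for resale. (c) is therefore removed.
Exception (d) fails — the seller operates through a limited company.

No — exception (a) applies; Anika is not required to hold a vendor licence.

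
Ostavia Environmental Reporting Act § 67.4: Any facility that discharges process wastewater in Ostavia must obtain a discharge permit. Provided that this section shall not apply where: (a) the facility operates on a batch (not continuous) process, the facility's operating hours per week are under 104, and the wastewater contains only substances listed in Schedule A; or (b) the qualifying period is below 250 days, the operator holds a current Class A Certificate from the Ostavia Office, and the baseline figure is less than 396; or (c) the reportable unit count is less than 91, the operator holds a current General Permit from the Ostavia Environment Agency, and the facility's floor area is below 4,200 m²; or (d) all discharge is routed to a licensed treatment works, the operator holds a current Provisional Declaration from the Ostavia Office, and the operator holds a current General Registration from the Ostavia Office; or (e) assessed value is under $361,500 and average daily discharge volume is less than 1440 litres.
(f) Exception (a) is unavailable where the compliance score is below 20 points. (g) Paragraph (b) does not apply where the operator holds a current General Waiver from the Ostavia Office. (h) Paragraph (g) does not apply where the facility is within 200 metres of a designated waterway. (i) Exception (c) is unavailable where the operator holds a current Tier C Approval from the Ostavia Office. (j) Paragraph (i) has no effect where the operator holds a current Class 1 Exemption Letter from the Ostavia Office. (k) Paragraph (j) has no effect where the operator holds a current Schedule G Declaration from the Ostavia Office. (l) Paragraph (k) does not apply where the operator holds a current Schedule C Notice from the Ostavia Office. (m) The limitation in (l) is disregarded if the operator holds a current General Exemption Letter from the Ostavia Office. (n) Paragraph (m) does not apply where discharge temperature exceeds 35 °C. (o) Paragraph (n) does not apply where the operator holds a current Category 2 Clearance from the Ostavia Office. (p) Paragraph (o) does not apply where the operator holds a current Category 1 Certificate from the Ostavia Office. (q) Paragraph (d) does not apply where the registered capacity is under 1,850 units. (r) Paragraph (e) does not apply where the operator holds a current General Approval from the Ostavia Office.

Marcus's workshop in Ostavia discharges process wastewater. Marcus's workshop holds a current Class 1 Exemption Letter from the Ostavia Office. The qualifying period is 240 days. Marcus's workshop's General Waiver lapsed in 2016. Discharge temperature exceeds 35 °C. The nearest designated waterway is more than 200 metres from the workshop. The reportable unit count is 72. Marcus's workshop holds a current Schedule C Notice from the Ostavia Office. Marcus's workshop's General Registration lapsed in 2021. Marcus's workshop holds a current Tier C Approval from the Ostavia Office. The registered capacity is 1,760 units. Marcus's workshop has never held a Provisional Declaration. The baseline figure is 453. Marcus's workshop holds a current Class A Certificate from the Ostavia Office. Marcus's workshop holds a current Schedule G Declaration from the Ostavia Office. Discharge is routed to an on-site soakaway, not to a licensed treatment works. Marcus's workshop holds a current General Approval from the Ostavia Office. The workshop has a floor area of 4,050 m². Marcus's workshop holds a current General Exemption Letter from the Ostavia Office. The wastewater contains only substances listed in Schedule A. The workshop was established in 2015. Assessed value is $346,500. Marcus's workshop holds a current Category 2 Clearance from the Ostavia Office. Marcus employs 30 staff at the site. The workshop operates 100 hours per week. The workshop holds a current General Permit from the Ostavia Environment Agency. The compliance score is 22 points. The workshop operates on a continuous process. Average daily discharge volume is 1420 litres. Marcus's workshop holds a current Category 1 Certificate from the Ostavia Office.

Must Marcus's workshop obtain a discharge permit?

No — exception (c) applies; Marcus's workshop is not required to obtain a discharge permit.

Exception (a) does not apply: the facility operates on a continuous process.
Exception (b) requires that the baseline figure is less than 396; but the baseline figure is 453, not less than 396, so (b) is unavailable.
Exception (c)'s conditions are all satisfied: the reportable unit count is 72, less than the 91 limit; a current General Permit is held; the facility's floor area is 4,050 m², below the 4,200 m² limit. As to paragraphs (i)–(p): (i) operates (a current Tier C Approval is held), but is overridden by (j): (j) applies — a current Class 1 Exemption Letter is held. (k) would limit (j) — a current Schedule G Declaration is held — but (l) sets (k) aside: (l) applies — a current Schedule C Notice is held. (m) is engaged (a current General Exemption Letter is held), but is set aside by (n): (n) operates against (m): discharge temperature exceeds 35 °C. (o) would limit (n) — a current Category 2 Clearance is held — but (p) sets (o) aside: (p) operates against (o): a current Category 1 Certificate is held. (c) remains available.
Exception (d) does not apply: discharge is not routed to a licensed treatment works.
Exception (e) is satisfied on its face — assessed value is $346,500, under the $361,500 limit; average daily discharge volume is 1420 litres, less than the 1440 litres limit. However, paragraph (r) must be considered: (r) operates against (e): a current General Approval is held. Exception (e) does not apply.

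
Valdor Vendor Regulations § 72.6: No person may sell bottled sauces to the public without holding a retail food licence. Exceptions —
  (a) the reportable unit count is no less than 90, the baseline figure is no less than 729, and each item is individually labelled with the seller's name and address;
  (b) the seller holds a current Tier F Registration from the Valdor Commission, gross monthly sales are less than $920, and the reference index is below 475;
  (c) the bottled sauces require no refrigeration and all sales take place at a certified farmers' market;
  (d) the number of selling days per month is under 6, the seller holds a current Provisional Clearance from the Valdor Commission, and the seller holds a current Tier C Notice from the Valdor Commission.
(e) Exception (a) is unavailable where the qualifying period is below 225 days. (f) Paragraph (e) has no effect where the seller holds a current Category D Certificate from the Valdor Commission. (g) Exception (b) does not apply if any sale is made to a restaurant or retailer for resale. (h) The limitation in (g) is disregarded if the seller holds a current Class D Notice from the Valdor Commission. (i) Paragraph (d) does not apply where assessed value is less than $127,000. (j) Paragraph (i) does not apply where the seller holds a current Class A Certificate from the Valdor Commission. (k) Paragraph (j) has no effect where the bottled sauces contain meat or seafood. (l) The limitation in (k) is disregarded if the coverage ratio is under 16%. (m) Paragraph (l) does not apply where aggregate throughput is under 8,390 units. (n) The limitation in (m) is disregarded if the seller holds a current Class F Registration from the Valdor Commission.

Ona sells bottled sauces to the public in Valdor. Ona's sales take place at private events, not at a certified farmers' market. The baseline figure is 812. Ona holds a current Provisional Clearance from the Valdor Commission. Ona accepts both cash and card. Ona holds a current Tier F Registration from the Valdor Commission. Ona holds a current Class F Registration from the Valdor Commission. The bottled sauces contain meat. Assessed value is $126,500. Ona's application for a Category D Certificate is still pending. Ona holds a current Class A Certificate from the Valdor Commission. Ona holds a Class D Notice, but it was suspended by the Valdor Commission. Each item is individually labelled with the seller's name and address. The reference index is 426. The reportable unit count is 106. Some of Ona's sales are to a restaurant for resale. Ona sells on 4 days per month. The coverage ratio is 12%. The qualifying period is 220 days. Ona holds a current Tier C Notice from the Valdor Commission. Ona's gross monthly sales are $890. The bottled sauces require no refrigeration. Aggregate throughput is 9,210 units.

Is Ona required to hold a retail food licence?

No — exception (d) applies; Ona is not required to hold a retail food licence.

Exception (a): the reportable unit count is 106, meeting the 90 threshold; the baseline figure is 812, meeting the 729 threshold; items are individually labelled — every condition holds. But applying paragraphs (e)–(f): (e) operates against (a): the qualifying period is 220 days, below the 225 days limit. (f), which would lift (e), is not triggered — the Category D Certificate is not current. So (a) is unavailable.
Exception (b): a current Tier F Registration is held; gross monthly sales are $890, less than the $920 limit; the reference index is 426, below the 475 limit — every condition holds. But: (g) operates against (b): some sales are to a restaurant for resale. (h) is not engaged (no current Class D Notice is held), so (g) stands. So (b) is unavailable.
Exception (c) fails — sales are at private events, not a certified farmers' market.
Exception (d) is satisfied on its face — the number of selling days per month is 4, under the 6 limit; a current Provisional Clearance is held; a current Tier C Notice is held. Applying paragraphs (i)–(n): (i) is engaged (assessed value is $126,500, less than the $127,000 limit), but is itself disapplied by (j): (j) applies — a current Class A Certificate is held. (k) is triggered (the bottled sauces contain meat), but is itself disapplied by (l): (l) is triggered — the coverage ratio is 12%, under the 16% limit. (m) is not triggered (aggregate throughput is 9,210 units, not under 8,390 units), so (l) stands. (d) remains available.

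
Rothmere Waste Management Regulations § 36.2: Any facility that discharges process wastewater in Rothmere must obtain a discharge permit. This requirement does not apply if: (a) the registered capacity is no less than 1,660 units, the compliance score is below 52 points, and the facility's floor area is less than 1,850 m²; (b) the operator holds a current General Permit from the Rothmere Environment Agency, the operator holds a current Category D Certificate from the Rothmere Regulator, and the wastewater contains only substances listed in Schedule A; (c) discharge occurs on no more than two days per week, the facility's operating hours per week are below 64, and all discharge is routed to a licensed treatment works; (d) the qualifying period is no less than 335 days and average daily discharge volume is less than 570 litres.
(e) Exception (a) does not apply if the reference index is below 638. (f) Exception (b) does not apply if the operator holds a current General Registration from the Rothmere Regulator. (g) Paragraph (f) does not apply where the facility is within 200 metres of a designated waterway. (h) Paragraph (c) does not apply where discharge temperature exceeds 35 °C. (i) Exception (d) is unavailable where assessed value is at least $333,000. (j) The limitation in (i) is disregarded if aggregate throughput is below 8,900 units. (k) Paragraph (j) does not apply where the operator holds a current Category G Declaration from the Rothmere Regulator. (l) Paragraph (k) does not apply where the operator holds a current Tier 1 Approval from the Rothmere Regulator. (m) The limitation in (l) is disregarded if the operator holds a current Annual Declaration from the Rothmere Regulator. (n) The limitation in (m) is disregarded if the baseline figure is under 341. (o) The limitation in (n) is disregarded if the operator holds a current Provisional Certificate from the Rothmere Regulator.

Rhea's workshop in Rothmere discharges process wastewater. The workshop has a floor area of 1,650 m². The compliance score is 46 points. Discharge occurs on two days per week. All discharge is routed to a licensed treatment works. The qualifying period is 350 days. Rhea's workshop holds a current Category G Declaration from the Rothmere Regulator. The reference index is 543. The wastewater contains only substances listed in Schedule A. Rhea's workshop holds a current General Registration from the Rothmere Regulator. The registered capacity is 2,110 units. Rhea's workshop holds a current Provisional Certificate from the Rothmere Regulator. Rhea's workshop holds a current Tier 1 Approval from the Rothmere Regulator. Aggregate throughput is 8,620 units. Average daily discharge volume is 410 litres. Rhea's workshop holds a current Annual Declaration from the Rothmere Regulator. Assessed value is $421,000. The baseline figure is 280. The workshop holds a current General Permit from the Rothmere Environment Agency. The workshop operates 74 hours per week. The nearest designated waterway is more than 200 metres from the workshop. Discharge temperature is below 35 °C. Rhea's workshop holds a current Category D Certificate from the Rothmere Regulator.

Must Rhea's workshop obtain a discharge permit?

Yes — Rhea's workshop must obtain a discharge permit.

Exception (a) is satisfied on its face — the registered capacity is 2,110 units, meeting the 1,660 units threshold; the compliance score is 46 points, below the 52 points limit; the facility's floor area is 1,650 m², less than the 1,850 m² limit. But applying paragraph (e): (e) operates against (a): the reference index is 543, below the 638 limit. Exception (a) does not apply.
Exception (b)'s conditions are all satisfied: a current General Permit is held; a current Category D Certificate is held; the wastewater is Schedule-A-only. But: (f) operates against (b): a current General Registration is held. (g), which would lift (f), is inapplicable — the workshop is more than 200 m from any designated waterway. Exception (b) does not apply.
Exception (c) requires that the facility's operating hours per week are below 64; but the facility's operating hours per week are 74, not below 64, so (c) is unavailable.
Exception (d)'s conditions are all satisfied: the qualifying period is 350 days, meeting the 335 days threshold; average daily discharge volume is 410 litres, less than the 570 litres limit. But: (i) operates against (d): assessed value is $421,000, meeting the $333,000 threshold. (j) would limit (i) — aggregate throughput is 8,620 units, below the 8,900 units limit — but (k) sets (j) aside: (k) operates against (j): a current Category G Declaration is held. (l) applies (a current Tier 1 Approval is held), but is overridden by (m): (m) operates against (l): a current Annual Declaration is held. (n) would limit (m) — the baseline figure is 280, under the 341 limit — but (o) sets (n) aside: (o) applies — a current Provisional Certificate is held. (d) is therefore removed.
No exception applies. The general rule governs.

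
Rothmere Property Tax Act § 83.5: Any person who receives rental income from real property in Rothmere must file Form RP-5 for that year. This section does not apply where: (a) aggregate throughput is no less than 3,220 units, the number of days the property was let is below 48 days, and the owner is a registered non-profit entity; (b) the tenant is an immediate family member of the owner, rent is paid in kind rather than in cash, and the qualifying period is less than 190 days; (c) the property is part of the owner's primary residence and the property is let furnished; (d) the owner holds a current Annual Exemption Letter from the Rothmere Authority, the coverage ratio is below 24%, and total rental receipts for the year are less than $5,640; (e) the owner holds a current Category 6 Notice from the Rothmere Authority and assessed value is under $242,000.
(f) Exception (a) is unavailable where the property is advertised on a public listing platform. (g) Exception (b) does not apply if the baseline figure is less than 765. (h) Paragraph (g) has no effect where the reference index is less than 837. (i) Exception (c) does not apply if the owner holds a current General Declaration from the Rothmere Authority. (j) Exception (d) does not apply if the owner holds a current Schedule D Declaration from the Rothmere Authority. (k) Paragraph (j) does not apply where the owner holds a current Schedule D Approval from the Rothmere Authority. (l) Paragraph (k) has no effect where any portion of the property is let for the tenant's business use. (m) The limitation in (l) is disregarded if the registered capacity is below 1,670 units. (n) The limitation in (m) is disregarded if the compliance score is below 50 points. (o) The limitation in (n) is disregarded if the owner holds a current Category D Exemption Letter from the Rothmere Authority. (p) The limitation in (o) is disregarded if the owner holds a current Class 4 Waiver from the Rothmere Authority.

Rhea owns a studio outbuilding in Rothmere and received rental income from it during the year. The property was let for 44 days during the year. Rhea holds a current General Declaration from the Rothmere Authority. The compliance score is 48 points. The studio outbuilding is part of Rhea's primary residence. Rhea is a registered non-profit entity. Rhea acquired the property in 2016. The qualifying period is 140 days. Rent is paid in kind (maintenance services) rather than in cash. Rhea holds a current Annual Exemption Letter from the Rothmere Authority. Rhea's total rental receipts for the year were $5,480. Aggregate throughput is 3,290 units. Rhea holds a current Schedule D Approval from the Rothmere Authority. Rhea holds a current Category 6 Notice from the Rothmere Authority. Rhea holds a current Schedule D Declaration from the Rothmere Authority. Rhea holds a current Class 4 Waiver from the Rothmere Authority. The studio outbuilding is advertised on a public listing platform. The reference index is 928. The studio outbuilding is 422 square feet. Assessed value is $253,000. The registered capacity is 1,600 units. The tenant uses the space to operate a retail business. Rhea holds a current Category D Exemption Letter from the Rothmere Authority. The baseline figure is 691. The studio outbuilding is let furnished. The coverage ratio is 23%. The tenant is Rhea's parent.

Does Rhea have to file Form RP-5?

Exception (a) is satisfied on its face — aggregate throughput is 3,290 units, meeting the 3,220 units threshold; the number of days the property was let is 44 days, below the 48 days limit; Rhea is a registered non-profit. Turning to paragraph (f): (f) is triggered — the property is publicly advertised. So (a) is unavailable.
All of (b)'s requirements are met (the tenant is an immediate family member; rent is paid in kind; the qualifying period is 140 days, less than the 190 days limit). But: (g) operates against (b): the baseline figure is 691, less than the 765 limit. (h), which would lift (g), is not engaged — the reference index is 928, not less than 837. (b) is therefore removed.
Exception (c): the studio outbuilding is part of the primary residence; the property is let furnished — every condition holds. But applying paragraph (i): (i) operates against (c): a current General Declaration is held. Exception (c) does not apply.
Exception (d): a current Annual Exemption Letter is held; the coverage ratio is 23%, below the 24% limit; total rental receipts for the year are $5,480, less than the $5,640 limit — every condition holds. But applying paragraphs (j)–(p): (j) operates against (d): a current Schedule D Declaration is held. (k) would limit (j) — a current Schedule D Approval is held — but (l) sets (k) aside: (l) applies — the space is let for business use. (m) would limit (l) — the registered capacity is 1,600 units, below the 1,670 units limit — but (n) sets (m) aside: (n) operates against (m): the compliance score is 48 points, below the 50 points limit. (o) would limit (n) — a current Category D Exemption Letter is held — but (p) sets (o) aside: (p) applies — a current Class 4 Waiver is held. Exception (d) does not apply.
Exception (e) requires that assessed value is under $242,000; but assessed value is $253,000, not under $242,000, so (e) is unavailable.
No exception applies. The general rule governs.

Yes — Rhea must file Form RP-5.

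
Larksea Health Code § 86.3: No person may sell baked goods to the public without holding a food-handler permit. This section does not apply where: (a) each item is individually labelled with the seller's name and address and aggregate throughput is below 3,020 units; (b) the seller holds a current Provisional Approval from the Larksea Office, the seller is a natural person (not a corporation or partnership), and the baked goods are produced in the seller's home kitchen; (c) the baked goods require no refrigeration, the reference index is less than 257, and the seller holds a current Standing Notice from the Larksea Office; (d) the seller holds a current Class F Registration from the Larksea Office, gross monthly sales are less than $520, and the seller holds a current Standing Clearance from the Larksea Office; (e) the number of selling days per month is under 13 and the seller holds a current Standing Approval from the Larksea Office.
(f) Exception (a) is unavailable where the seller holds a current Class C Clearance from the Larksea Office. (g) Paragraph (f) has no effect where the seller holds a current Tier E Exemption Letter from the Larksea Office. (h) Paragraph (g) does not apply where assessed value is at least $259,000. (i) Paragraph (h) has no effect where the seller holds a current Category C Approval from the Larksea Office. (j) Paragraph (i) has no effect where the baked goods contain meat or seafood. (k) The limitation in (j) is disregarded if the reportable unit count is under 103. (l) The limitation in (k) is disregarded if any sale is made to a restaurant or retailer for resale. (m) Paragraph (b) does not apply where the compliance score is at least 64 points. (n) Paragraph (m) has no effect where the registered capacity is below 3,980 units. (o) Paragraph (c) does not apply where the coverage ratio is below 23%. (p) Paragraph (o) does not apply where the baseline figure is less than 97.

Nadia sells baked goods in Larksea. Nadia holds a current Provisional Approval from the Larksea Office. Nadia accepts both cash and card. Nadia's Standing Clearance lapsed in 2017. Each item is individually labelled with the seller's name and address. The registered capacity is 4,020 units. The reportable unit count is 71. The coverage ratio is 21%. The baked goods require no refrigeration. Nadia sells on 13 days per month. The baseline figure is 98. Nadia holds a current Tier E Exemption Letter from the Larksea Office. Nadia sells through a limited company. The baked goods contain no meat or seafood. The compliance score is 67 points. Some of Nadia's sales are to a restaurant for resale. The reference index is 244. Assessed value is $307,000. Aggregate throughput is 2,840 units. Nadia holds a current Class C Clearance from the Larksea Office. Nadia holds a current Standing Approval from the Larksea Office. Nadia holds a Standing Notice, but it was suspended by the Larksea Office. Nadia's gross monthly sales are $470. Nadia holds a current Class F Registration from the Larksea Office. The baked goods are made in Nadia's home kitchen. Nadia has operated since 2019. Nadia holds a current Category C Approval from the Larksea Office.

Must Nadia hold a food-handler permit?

No — exception (a) applies; Nadia is not required to hold a food-handler permit.

Exception (a)'s conditions are all satisfied: items are individually labelled; aggregate throughput is 2,840 units, below the 3,020 units limit. Under paragraphs (f)–(l): (f) applies (a current Class C Clearance is held), but is itself disapplied by (g): (g) is triggered — a current Tier E Exemption Letter is held. (h) would limit (g) — assessed value is $307,000, meeting the $259,000 threshold — but (i) sets (h) aside: (i) operates against (h): a current Category C Approval is held. (j) is not engaged (the baked goods contain no meat or seafood), so (i) stands. Exception (a) stands.
Exception (b) does not apply: the seller operates through a limited company.
Exception (c) does not apply: there is no Standing Notice in force.
Exception (d) does not apply: there is no Standing Clearance in force.
Exception (e) fails — the number of selling days per month is 13, not under 13.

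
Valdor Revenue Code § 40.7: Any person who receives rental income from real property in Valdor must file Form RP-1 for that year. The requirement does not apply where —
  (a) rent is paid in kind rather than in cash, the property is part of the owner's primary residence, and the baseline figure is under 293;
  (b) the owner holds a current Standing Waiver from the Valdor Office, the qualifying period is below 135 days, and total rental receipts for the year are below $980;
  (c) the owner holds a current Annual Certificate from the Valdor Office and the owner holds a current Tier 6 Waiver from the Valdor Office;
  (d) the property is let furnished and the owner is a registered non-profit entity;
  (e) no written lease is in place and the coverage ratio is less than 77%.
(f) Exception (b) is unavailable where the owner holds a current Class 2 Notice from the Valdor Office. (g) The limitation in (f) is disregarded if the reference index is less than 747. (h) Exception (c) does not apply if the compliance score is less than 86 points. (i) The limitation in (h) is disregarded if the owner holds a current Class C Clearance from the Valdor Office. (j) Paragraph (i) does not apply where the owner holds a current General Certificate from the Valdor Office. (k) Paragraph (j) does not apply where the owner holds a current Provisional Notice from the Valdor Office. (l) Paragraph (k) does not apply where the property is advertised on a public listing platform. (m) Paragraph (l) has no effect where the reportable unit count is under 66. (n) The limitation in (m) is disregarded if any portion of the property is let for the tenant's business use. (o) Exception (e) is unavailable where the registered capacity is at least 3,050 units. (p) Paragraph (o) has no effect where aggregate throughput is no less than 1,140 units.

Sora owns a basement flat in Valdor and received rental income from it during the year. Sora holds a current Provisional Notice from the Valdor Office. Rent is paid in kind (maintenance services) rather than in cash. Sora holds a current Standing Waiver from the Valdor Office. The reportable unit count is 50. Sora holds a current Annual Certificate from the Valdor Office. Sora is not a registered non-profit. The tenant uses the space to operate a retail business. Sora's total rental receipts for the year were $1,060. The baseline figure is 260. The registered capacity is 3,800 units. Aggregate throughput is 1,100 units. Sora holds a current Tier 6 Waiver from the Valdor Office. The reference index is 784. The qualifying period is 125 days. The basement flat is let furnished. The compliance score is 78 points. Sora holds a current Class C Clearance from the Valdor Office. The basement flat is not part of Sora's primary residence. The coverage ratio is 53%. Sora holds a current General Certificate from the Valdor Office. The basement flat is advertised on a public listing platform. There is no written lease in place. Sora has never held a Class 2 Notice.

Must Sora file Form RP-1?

Yes — Sora must file Form RP-1.

Exception (a) requires that the property is part of the owner's primary residence; but the basement flat is not part of the primary residence, so (a) is unavailable.
Exception (b) does not apply: total rental receipts for the year are $1,060, not below $980.
Exception (c) is satisfied on its face — a current Annual Certificate is held; a current Tier 6 Waiver is held. But: (h) applies — the compliance score is 78 points, less than the 86 points limit. (i) is triggered (a current Class C Clearance is held), but is displaced by (j): (j) is engaged — a current General Certificate is held. (k) is engaged (a current Provisional Notice is held), but is itself disapplied by (l): (l) operates — the property is publicly advertised. (m) would limit (l) — the reportable unit count is 50, under the 66 limit — but (n) sets (m) aside: (n) is engaged — the space is let for business use. So (c) is unavailable.
Exception (d) does not apply: Sora is not a registered non-profit.
Exception (e) is satisfied on its face — there is no written lease; the coverage ratio is 53%, less than the 77% limit. However, paragraphs (o)–(p) must be considered: (o) operates against (e): the registered capacity is 3,800 units, meeting the 3,050 units threshold. (p) does not operate here (aggregate throughput is 1,100 units, short of 1,140 units), so (o) stands. Exception (e) does not apply.
No exception is made out. Sora falls within the general rule.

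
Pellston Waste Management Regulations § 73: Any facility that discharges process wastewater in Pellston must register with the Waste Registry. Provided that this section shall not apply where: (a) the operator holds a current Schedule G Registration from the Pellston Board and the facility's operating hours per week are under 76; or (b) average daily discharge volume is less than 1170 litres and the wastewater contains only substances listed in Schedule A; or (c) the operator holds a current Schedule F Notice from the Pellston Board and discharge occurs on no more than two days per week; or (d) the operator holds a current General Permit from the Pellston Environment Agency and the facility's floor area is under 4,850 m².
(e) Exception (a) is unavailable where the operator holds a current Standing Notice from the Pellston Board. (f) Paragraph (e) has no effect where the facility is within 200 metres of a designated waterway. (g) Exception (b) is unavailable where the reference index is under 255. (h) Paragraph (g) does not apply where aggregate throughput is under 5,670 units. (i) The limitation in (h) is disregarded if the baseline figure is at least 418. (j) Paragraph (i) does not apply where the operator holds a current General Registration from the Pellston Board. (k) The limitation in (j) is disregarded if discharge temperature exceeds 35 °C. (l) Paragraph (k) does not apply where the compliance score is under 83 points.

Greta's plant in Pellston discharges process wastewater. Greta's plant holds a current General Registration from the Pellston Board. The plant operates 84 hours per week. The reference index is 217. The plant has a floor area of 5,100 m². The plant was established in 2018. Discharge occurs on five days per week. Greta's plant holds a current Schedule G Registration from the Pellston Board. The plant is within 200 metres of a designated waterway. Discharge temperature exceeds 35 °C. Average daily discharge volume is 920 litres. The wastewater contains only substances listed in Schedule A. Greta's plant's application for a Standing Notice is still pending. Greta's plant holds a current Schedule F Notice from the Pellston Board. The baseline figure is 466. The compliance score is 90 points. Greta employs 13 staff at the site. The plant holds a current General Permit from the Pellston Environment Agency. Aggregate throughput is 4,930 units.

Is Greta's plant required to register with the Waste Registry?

Exception (a) does not apply: the facility's operating hours per week are 84, not under 76.
Exception (b)'s conditions are all satisfied: average daily discharge volume is 920 litres, less than the 1170 litres limit; the wastewater is Schedule-A-only. But applying paragraphs (g)–(l): (g) operates against (b): the reference index is 217, under the 255 limit. (h) would limit (g) — aggregate throughput is 4,930 units, under the 5,670 units limit — but (i) sets (h) aside: (i) operates against (h): the baseline figure is 466, meeting the 418 threshold. (j) would limit (i) — a current General Registration is held — but (k) sets (j) aside: (k) is engaged — discharge temperature exceeds 35 °C. (l), which would lift (k), is not engaged — the compliance score is 90 points, not under 83 points. Exception (b) does not apply.
Exception (c) requires that discharge occurs on no more than two days per week; but discharge occurs on five days per week, so (c) is unavailable.
Exception (d) requires that the facility's floor area is under 4,850 m²; but the facility's floor area is 5,100 m², not under 4,850 m², so (d) is unavailable.
No exception is made out. Greta's plant falls within the general rule.

Yes — Greta's plant must register with the Waste Registry.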